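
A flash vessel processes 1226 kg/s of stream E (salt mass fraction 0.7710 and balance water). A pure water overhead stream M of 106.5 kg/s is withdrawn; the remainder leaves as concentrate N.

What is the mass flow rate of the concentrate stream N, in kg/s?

1120 kg/s

Concentrate = 1226 − 106.5 = 1119.5 kg/s.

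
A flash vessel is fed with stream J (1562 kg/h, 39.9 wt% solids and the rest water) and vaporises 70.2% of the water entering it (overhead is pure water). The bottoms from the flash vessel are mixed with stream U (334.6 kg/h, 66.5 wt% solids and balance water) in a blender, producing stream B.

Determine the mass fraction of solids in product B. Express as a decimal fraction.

Vapour removed = 0.702×0.601×1562 = 659.01 kg/h; concentrate = 902.99 kg/h.
solids reaching the mixer = 623.24 (from concentrate) + 334.6×0.665 = 845.75 kg/h.
Product flow = 902.99 + 334.6 = 1237.6 kg/h; solids fraction = 0.683.

0.683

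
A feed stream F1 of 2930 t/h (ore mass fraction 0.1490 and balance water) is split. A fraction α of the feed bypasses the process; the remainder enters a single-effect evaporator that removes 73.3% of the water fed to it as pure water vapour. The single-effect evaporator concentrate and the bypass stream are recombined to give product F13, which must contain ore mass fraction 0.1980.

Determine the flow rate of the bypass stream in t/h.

1768 t/h

All 2930×0.149 = 436.57 t/h of ore reaches F13, so F13 = 436.57/0.198 = 2204.9 t/h and vapour = 725.1 t/h.
The evaporator receives (1−α)·2930 of feed at 0.851 water and removes 0.733 of that water:
0.733×0.851×(1−α)×2930 = 725.1
(1−α) = 725.1/1827.7 = 0.3967;  α = 0.6033.
Bypass flow = 0.6033×2930 = 1767.6 t/h.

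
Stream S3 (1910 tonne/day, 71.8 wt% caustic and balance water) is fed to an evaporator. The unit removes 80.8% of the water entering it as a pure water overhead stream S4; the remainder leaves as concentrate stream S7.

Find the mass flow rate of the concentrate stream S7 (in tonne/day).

water entering = 1910×0.282 = 538.62 tonne/day; overhead removed = 0.808×538.62 = 435.2 tonne/day.
Concentrate = 1910 − 435.2 = 1474.8 tonne/day.

1475 tonne/day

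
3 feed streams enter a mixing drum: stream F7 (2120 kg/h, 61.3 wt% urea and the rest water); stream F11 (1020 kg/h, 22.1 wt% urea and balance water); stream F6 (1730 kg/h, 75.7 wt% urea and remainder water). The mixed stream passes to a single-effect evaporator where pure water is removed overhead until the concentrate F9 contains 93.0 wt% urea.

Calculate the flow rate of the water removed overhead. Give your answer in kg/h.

1822 kg/h

urea entering = 2120×0.613 + 1020×0.221 + 1730×0.757 = 2834.6 kg/h.
All urea reports to F9, so F9 = 2834.6/0.930 = 3047.9 kg/h.
Total feed = 4870 kg/h; overhead = 4870 − 3047.9 = 1822.1 kg/h.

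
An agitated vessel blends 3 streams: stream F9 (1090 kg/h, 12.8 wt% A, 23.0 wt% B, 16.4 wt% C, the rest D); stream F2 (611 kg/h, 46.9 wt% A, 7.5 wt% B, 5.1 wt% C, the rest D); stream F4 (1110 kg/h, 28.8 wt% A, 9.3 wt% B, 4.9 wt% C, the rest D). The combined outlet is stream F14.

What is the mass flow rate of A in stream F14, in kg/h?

A out = A in = 1090×0.128 + 611×0.469 + 1110×0.288 = 745.76 kg/h.

745.8 kg/h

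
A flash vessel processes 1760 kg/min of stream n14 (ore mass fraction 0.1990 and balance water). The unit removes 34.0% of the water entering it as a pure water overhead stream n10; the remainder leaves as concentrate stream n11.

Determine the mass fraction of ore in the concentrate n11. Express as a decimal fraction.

0.2735

ore is not removed: 1760×0.199 = 350.24 kg/min of ore enters n11.
water entering = 1760×0.801 = 1409.8 kg/min; overhead removed = 0.340×1409.8 = 479.32 kg/min.
Concentrate = 1760 − 479.32 = 1280.7 kg/min.
Mass fraction = 350.24/1280.7 = 0.2735.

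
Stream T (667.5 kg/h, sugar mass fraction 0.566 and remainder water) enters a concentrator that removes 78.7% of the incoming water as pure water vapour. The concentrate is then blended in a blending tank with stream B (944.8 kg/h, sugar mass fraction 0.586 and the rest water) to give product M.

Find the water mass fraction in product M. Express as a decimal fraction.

Vapour removed = 0.787×0.434×667.5 = 227.99 kg/h; concentrate = 439.51 kg/h.
water reaching the mixer = 61.705 (from concentrate) + 944.8×0.414 = 452.85 kg/h.
Product flow = 439.51 + 944.8 = 1384.3 kg/h; water fraction = 0.327.

0.327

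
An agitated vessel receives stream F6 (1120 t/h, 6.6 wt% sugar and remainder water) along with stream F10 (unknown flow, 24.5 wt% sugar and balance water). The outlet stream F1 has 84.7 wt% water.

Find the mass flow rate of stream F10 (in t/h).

Let F10 be the unknown flow. Total out = 1120 + F10.
water balance: 1046.1 + 0.755·F10 = 0.847·(1120 + F10)
(0.755 − 0.847)·F10 = 0.847×1120 − 1046.1 = -97.44
F10 = -97.44 / -0.092 = 1059.1 t/h

1059 t/h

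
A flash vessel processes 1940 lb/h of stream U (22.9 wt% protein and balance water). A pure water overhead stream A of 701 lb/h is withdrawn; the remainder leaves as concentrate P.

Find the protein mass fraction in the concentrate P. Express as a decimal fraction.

protein is not removed: 1940×0.229 = 444.26 lb/h of protein enters P.
Concentrate = 1940 − 701 = 1239 lb/h.
Mass fraction = 444.26/1239 = 0.3586.

0.3586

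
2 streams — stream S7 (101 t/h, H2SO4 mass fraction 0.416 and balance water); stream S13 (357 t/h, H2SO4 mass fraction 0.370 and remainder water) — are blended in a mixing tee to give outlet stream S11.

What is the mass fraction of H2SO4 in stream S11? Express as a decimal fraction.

0.380

Total flow out = 101 + 357 = 458 t/h.
H2SO4 in = 101×0.416 + 357×0.370 = 174.11 t/h.
H2SO4 mass fraction in S11 = 174.11/458 = 0.380.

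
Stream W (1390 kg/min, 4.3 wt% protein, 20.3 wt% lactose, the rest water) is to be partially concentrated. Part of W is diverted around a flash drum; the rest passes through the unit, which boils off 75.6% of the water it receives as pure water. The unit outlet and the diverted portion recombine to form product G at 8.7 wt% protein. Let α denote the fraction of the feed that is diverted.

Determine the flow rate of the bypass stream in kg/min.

156.7 kg/min

All 1390×0.043 = 59.77 kg/min of protein reaches G, so G = 59.77/0.087 = 687.01 kg/min and vapour = 702.99 kg/min.
The evaporator receives (1−α)·1390 of feed at 0.754 water and removes 0.756 of that water:
0.756×0.754×(1−α)×1390 = 702.99
(1−α) = 702.99/792.33 = 0.8872;  α = 0.1128.
Bypass flow = 0.1128×1390 = 156.74 kg/min.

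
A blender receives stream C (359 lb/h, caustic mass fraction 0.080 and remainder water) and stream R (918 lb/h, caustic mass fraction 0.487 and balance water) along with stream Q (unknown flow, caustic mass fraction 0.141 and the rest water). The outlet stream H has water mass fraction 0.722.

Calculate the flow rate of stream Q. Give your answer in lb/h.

Let Q be the unknown flow. Total out = 1277 + Q.
water balance: 801.21 + 0.859·Q = 0.722·(1277 + Q)
(0.859 − 0.722)·Q = 0.722×1277 − 801.21 = 120.78
Q = 120.78 / 0.137 = 881.61 lb/h

881.6 lb/h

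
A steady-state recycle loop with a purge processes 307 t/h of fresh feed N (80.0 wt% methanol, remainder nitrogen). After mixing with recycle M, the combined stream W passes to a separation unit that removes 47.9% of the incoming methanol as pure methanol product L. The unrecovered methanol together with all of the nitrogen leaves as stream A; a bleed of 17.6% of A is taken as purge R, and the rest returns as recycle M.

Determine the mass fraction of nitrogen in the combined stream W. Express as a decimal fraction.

nitrogen enters only via N and leaves only via the purge: 307×0.200 = 0.176×(nitrogen in A), and the separation unit passes all nitrogen, so nitrogen in W = nitrogen in A = 348.86 t/h.
methanol in W: m_A = 307×0.800 + (1−0.176)·(1−0.479)·m_A, so m_A = 245.6/0.5707 = 430.35 t/h.
W = 430.35 + 348.86 = 779.22 t/h.
nitrogen fraction in W = 348.86/779.22 = 0.4477.

0.4477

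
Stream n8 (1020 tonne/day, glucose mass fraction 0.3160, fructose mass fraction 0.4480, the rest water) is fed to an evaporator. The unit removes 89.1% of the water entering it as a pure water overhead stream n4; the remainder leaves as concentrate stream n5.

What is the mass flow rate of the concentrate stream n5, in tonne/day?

water entering = 1020×0.236 = 240.72 tonne/day; overhead removed = 0.891×240.72 = 214.48 tonne/day.
Concentrate = 1020 − 214.48 = 805.52 tonne/day.

805.5 tonne/day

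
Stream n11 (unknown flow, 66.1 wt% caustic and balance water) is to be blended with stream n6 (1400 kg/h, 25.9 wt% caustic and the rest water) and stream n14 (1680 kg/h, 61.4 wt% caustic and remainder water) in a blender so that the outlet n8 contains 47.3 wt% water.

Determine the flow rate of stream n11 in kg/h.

Let n11 be the unknown flow. Total out = 3080 + n11.
water balance: 1685.9 + 0.339·n11 = 0.473·(3080 + n11)
(0.339 − 0.473)·n11 = 0.473×3080 − 1685.9 = -229.04
n11 = -229.04 / -0.134 = 1709.3 kg/h

1709 kg/h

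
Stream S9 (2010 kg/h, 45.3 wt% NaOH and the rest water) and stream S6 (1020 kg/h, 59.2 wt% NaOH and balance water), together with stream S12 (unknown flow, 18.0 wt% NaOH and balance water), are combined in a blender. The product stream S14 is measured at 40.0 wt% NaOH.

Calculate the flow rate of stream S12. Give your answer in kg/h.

1374 kg/h

Let S12 be the unknown flow. Total out = 3030 + S12.
NaOH balance: 1514.4 + 0.180·S12 = 0.400·(3030 + S12)
(0.180 − 0.400)·S12 = 0.400×3030 − 1514.4 = -302.37
S12 = -302.37 / -0.220 = 1374.4 kg/h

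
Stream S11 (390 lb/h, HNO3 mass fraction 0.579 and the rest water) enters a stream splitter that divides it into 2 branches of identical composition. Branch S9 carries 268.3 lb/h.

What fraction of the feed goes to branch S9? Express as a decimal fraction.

Fraction to S9 = 268.3/390 = 0.6879.

0.688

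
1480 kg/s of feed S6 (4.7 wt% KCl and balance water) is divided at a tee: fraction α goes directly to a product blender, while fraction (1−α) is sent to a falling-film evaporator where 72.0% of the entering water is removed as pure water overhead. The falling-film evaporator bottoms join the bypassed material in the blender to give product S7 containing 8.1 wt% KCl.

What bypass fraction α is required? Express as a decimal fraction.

All 1480×0.047 = 69.56 kg/s of KCl reaches S7, so S7 = 69.56/0.081 = 858.77 kg/s and vapour = 621.23 kg/s.
The evaporator receives (1−α)·1480 of feed at 0.953 water and removes 0.720 of that water:
0.720×0.953×(1−α)×1480 = 621.23
(1−α) = 621.23/1015.5 = 0.6117;  α = 0.3883.

0.388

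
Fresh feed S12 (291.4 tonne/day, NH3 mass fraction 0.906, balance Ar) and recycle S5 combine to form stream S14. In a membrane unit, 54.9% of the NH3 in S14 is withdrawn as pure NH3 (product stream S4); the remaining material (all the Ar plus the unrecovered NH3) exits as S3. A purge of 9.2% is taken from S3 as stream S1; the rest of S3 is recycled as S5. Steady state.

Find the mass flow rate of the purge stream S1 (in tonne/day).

45.94 tonne/day

Ar enters only via S12 and leaves only via the purge: 291.4×0.094 = 0.092×(Ar in S3), and the membrane unit passes all Ar, so Ar in S14 = Ar in S3 = 297.73 tonne/day.
NH3 in S14: m_A = 291.4×0.906 + (1−0.092)·(1−0.549)·m_A, so m_A = 264.01/0.5905 = 447.1 tonne/day.
S3 = (1−0.549)×447.1 + 297.73 = 499.38 tonne/day.
Purge S1 = 0.092×499.38 = 45.943 tonne/day.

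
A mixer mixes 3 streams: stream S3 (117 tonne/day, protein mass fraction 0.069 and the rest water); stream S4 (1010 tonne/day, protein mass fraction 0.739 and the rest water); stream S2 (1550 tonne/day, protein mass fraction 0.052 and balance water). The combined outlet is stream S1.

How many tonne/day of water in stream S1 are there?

water out = water in = 117×0.931 + 1010×0.261 + 1550×0.948 = 1841.9 tonne/day.

1842 tonne/day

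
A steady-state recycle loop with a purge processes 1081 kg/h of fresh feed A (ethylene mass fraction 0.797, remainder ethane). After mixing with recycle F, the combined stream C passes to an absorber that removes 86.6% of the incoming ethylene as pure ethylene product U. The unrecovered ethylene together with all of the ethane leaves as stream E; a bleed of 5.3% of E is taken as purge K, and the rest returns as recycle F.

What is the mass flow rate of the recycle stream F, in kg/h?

4046 kg/h

ethane enters only via A and leaves only via the purge: 1081×0.203 = 0.053×(ethane in E), and the absorber passes all ethane, so ethane in C = ethane in E = 4140.4 kg/h.
ethylene in C: m_A = 1081×0.797 + (1−0.053)·(1−0.866)·m_A, so m_A = 861.56/0.8731 = 986.78 kg/h.
E = (1−0.866)×986.78 + 4140.4 = 4272.7 kg/h.
Recycle F = (1−0.053)×4272.7 = 4046.2 kg/h.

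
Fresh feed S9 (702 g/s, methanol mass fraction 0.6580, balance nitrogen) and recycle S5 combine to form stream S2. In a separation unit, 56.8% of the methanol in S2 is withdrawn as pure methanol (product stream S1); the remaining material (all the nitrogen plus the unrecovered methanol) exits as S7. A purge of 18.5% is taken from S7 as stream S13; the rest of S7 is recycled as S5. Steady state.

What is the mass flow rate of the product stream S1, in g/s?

methanol in S2: m_A = 702×0.658 + (1−0.185)·(1−0.568)·m_A, so m_A = 461.92/0.6479 = 712.92 g/s.
Product S1 = 0.568×712.92 = 404.94 g/s.

404.9 g/s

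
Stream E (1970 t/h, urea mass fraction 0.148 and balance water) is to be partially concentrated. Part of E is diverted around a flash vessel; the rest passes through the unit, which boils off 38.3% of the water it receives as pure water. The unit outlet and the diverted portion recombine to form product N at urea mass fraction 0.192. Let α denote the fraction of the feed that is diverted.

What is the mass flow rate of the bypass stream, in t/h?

All 1970×0.148 = 291.56 t/h of urea reaches N, so N = 291.56/0.192 = 1518.5 t/h and vapour = 451.46 t/h.
The evaporator receives (1−α)·1970 of feed at 0.852 water and removes 0.383 of that water:
0.383×0.852×(1−α)×1970 = 451.46
(1−α) = 451.46/642.84 = 0.7023;  α = 0.2977.
Bypass flow = 0.2977×1970 = 586.5 t/h.

586.5 t/h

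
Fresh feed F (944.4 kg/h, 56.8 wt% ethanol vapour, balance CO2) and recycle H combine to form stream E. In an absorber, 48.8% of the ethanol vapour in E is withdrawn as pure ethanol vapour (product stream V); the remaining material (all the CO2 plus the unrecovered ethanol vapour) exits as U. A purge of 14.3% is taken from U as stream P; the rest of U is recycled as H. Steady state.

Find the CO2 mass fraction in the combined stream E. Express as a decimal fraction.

CO2 enters only via F and leaves only via the purge: 944.4×0.432 = 0.143×(CO2 in U), and the absorber passes all CO2, so CO2 in E = CO2 in U = 2853 kg/h.
ethanol vapour in E: m_A = 944.4×0.568 + (1−0.143)·(1−0.488)·m_A, so m_A = 536.42/0.5612 = 955.82 kg/h.
E = 955.82 + 2853 = 3808.8 kg/h.
CO2 fraction in E = 2853/3808.8 = 0.7491.

0.7491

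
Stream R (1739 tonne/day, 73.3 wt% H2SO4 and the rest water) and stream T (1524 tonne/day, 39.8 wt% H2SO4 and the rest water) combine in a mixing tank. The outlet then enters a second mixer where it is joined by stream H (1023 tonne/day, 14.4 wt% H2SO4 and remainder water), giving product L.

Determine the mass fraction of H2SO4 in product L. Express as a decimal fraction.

0.4733

Overall, product flow = 4286 tonne/day.
H2SO4 in = 1739×0.733 + 1524×0.398 + 1023×0.144 = 2028.6 tonne/day.
H2SO4 fraction in L = 0.4733.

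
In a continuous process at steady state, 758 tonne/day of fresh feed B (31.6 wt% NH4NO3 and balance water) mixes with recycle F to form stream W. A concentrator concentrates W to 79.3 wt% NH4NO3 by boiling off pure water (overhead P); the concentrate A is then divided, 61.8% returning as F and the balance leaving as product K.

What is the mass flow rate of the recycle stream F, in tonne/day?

488.7 tonne/day

Overall NH4NO3 balance (none leaves overhead): NH4NO3 in fresh feed = NH4NO3 in product, i.e. 758×0.316 = (1−0.618)·A·0.793.
A = 239.53/(0.793×0.382) = 790.71 tonne/day.
Recycle F = 0.618×790.71 = 488.66 tonne/day.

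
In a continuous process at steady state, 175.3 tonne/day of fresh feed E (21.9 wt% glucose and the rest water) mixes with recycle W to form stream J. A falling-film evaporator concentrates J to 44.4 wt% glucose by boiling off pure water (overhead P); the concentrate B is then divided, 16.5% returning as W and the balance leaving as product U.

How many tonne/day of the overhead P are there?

Overall glucose balance (none leaves overhead): glucose in fresh feed = glucose in product, i.e. 175.3×0.219 = (1−0.165)·B·0.444.
B = 38.391/(0.444×0.835) = 103.55 tonne/day.
Recycle W = 0.165×103.55 = 17.086 tonne/day.
Combined feed J = 175.3 + 17.086 = 192.39 tonne/day.
Overhead P = J − B = 192.39 − 103.55 = 88.834 tonne/day.

88.83 tonne/day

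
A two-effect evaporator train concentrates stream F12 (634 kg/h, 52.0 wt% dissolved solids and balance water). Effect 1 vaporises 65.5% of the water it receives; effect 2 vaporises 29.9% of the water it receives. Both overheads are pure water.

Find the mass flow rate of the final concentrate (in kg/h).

403.3 kg/h

water in feed = 634×0.480 = 304.32 kg/h.
After stage 1: water left = (1−0.655)×304.32 = 104.99; stream total = 434.67 kg/h.
After stage 2: water left = (1−0.299)×104.99 = 73.598; final concentrate = 403.28 kg/h.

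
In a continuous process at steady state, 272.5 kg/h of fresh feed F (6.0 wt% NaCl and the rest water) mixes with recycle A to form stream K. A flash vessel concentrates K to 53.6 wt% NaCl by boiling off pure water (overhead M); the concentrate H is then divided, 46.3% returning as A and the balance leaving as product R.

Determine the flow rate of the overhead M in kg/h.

242 kg/h

Overall NaCl balance (none leaves overhead): NaCl in fresh feed = NaCl in product, i.e. 272.5×0.060 = (1−0.463)·H·0.536.
H = 16.35/(0.536×0.537) = 56.804 kg/h.
Recycle A = 0.463×56.804 = 26.3 kg/h.
Combined feed K = 272.5 + 26.3 = 298.8 kg/h.
Overhead M = K − H = 298.8 − 56.804 = 242 kg/h.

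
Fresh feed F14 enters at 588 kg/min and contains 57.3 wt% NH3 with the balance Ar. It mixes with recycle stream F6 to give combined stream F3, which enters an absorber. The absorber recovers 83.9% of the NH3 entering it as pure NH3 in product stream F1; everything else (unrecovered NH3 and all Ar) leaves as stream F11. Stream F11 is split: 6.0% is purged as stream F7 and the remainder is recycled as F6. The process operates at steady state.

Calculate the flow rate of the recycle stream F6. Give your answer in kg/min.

Ar enters only via F14 and leaves only via the purge: 588×0.427 = 0.060×(Ar in F11), and the absorber passes all Ar, so Ar in F3 = Ar in F11 = 4184.6 kg/min.
NH3 in F3: m_A = 588×0.573 + (1−0.060)·(1−0.839)·m_A, so m_A = 336.92/0.8487 = 397.01 kg/min.
F11 = (1−0.839)×397.01 + 4184.6 = 4248.5 kg/min.
Recycle F6 = (1−0.060)×4248.5 = 3993.6 kg/min.

3994 kg/min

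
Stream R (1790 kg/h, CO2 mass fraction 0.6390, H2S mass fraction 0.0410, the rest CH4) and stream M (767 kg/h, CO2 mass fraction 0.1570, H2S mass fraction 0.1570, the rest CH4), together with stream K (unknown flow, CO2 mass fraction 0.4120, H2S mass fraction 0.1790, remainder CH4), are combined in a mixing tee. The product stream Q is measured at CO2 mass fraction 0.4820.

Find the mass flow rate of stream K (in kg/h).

453.6 kg/h

Let K be the unknown flow. Total out = 2557 + K.
CO2 balance: 1264.2 + 0.412·K = 0.482·(2557 + K)
(0.412 − 0.482)·K = 0.482×2557 − 1264.2 = -31.755
K = -31.755 / -0.070 = 453.64 kg/h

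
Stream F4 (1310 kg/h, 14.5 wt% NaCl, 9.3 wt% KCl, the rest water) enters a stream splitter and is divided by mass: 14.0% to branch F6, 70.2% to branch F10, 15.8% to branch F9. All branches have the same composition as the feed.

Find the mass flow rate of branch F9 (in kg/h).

207 kg/h

Branch F9 flow = 0.158×1310 = 206.98 kg/h.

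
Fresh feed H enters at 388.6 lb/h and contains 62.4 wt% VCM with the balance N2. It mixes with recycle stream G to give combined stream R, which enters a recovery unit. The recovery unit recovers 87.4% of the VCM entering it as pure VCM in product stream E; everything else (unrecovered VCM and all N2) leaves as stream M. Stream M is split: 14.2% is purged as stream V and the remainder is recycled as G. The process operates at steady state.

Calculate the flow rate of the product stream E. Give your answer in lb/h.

237.6 lb/h

VCM in R: m_A = 388.6×0.624 + (1−0.142)·(1−0.874)·m_A, so m_A = 242.49/0.8919 = 271.88 lb/h.
Product E = 0.874×271.88 = 237.62 lb/h.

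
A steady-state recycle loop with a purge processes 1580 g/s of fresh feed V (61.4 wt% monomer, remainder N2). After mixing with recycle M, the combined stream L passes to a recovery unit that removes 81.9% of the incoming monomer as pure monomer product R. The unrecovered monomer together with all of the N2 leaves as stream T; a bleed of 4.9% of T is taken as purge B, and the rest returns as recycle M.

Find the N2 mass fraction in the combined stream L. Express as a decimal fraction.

0.9140

N2 enters only via V and leaves only via the purge: 1580×0.386 = 0.049×(N2 in T), and the recovery unit passes all N2, so N2 in L = N2 in T = 12447 g/s.
monomer in L: m_A = 1580×0.614 + (1−0.049)·(1−0.819)·m_A, so m_A = 970.12/0.8279 = 1171.8 g/s.
L = 1171.8 + 12447 = 13618 g/s.
N2 fraction in L = 12447/13618 = 0.9140.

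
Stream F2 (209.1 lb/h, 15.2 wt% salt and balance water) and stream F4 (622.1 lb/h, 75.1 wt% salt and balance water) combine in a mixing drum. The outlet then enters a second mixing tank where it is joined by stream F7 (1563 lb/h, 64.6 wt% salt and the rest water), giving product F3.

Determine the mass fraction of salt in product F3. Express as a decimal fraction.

0.630

Overall, product flow = 2394.2 lb/h.
salt in = 209.1×0.152 + 622.1×0.751 + 1563×0.646 = 1508.7 lb/h.
salt fraction in F3 = 0.630.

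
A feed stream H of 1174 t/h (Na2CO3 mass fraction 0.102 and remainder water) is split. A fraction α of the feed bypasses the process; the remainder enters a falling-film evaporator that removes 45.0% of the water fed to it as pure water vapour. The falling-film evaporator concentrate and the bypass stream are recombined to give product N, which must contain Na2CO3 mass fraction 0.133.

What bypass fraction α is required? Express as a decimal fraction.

0.423

All 1174×0.102 = 119.75 t/h of Na2CO3 reaches N, so N = 119.75/0.133 = 900.36 t/h and vapour = 273.64 t/h.
The evaporator receives (1−α)·1174 of feed at 0.898 water and removes 0.450 of that water:
0.450×0.898×(1−α)×1174 = 273.64
(1−α) = 273.64/474.41 = 0.5768;  α = 0.4232.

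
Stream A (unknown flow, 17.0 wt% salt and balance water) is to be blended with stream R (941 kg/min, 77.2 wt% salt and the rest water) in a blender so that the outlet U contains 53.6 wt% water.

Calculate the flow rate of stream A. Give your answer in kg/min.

985.8 kg/min

Let A be the unknown flow. Total out = 941 + A.
water balance: 214.55 + 0.830·A = 0.536·(941 + A)
(0.830 − 0.536)·A = 0.536×941 − 214.55 = 289.83
A = 289.83 / 0.294 = 985.81 kg/min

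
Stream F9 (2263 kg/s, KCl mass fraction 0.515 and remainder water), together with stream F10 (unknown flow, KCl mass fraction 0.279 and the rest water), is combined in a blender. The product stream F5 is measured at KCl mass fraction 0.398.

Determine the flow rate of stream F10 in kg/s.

Let F10 be the unknown flow. Total out = 2263 + F10.
KCl balance: 1165.4 + 0.279·F10 = 0.398·(2263 + F10)
(0.279 − 0.398)·F10 = 0.398×2263 − 1165.4 = -264.77
F10 = -264.77 / -0.119 = 2225 kg/s

2225 kg/s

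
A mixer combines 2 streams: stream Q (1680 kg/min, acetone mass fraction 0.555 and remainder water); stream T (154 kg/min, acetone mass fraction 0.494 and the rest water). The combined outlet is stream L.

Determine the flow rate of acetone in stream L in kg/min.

acetone out = acetone in = 1680×0.555 + 154×0.494 = 1008.5 kg/min.

1008 kg/min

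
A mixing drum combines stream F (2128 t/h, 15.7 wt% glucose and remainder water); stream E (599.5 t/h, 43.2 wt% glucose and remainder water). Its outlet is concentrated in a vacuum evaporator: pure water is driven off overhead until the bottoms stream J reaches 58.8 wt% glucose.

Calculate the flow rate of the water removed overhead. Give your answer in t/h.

1719 t/h

glucose entering = 2128×0.157 + 599.5×0.432 = 593.08 t/h.
All glucose reports to J, so J = 593.08/0.588 = 1008.6 t/h.
Total feed = 2727.5 t/h; overhead = 2727.5 − 1008.6 = 1718.9 t/h.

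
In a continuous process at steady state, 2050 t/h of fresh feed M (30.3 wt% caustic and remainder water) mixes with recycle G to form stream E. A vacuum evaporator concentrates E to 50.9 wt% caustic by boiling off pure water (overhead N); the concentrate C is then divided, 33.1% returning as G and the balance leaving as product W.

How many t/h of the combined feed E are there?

Overall caustic balance (none leaves overhead): caustic in fresh feed = caustic in product, i.e. 2050×0.303 = (1−0.331)·C·0.509.
C = 621.15/(0.509×0.669) = 1824.1 t/h.
Recycle G = 0.331×1824.1 = 603.78 t/h.
Combined feed E = 2050 + 603.78 = 2653.8 t/h.

2654 t/h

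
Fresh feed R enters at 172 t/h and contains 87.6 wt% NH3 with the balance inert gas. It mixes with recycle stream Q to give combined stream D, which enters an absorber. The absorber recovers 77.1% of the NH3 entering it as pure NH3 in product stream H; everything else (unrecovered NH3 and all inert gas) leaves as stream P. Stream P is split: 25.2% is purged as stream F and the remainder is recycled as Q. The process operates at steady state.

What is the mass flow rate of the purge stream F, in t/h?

inert gas enters only via R and leaves only via the purge: 172×0.124 = 0.252×(inert gas in P), and the absorber passes all inert gas, so inert gas in D = inert gas in P = 84.635 t/h.
NH3 in D: m_A = 172×0.876 + (1−0.252)·(1−0.771)·m_A, so m_A = 150.67/0.8287 = 181.82 t/h.
P = (1−0.771)×181.82 + 84.635 = 126.27 t/h.
Purge F = 0.252×126.27 = 31.82 t/h.

31.82 t/h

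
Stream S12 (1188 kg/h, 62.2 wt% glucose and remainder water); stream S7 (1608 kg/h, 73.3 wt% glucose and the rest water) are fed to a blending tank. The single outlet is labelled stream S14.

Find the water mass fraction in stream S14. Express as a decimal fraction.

0.314

Total flow out = 1188 + 1608 = 2796 kg/h.
water in = 1188×0.378 + 1608×0.267 = 878.4 kg/h.
water mass fraction in S14 = 878.4/2796 = 0.314.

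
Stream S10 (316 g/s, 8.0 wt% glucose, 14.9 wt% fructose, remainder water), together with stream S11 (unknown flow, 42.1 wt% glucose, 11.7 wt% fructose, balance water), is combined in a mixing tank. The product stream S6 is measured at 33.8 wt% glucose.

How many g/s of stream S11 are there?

982.3 g/s

Let S11 be the unknown flow. Total out = 316 + S11.
glucose balance: 25.28 + 0.421·S11 = 0.338·(316 + S11)
(0.421 − 0.338)·S11 = 0.338×316 − 25.28 = 81.528
S11 = 81.528 / 0.083 = 982.27 g/s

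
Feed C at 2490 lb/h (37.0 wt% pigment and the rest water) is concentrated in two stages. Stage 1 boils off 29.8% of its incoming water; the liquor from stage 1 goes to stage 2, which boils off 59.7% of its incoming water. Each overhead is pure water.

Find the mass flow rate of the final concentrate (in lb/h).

water in feed = 2490×0.630 = 1568.7 lb/h.
After stage 1: water left = (1−0.298)×1568.7 = 1101.2; stream total = 2022.5 lb/h.
After stage 2: water left = (1−0.597)×1101.2 = 443.79; final concentrate = 1365.1 lb/h.

1365 lb/h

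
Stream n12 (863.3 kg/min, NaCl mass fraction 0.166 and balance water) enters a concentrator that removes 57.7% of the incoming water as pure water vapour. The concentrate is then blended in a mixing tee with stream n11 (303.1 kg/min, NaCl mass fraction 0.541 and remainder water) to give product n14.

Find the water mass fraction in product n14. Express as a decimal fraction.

Vapour removed = 0.577×0.834×863.3 = 415.44 kg/min; concentrate = 447.86 kg/min.
water reaching the mixer = 304.56 (from concentrate) + 303.1×0.459 = 443.68 kg/min.
Product flow = 447.86 + 303.1 = 750.96 kg/min; water fraction = 0.591.

0.591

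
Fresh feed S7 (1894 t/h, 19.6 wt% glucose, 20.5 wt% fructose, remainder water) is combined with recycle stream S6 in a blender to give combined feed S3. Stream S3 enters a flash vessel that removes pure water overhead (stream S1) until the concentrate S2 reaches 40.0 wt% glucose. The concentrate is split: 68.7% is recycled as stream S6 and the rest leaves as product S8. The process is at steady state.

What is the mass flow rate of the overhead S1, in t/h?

965.9 t/h

Overall glucose balance (none leaves overhead): glucose in fresh feed = glucose in product, i.e. 1894×0.196 = (1−0.687)·S2·0.400.
S2 = 371.22/(0.400×0.313) = 2965 t/h.
Recycle S6 = 0.687×2965 = 2037 t/h.
Combined feed S3 = 1894 + 2037 = 3931 t/h.
Overhead S1 = S3 − S2 = 3931 − 2965 = 965.94 t/h.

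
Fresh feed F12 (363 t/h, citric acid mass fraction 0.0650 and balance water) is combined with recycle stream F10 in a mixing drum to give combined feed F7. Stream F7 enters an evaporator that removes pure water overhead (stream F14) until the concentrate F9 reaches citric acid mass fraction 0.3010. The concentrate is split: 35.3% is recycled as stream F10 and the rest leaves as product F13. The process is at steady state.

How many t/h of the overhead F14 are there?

284.6 t/h

Overall citric acid balance (none leaves overhead): citric acid in fresh feed = citric acid in product, i.e. 363×0.065 = (1−0.353)·F9·0.301.
F9 = 23.595/(0.301×0.647) = 121.16 t/h.
Recycle F10 = 0.353×121.16 = 42.768 t/h.
Combined feed F7 = 363 + 42.768 = 405.77 t/h.
Overhead F14 = F7 − F9 = 405.77 − 121.16 = 284.61 t/h.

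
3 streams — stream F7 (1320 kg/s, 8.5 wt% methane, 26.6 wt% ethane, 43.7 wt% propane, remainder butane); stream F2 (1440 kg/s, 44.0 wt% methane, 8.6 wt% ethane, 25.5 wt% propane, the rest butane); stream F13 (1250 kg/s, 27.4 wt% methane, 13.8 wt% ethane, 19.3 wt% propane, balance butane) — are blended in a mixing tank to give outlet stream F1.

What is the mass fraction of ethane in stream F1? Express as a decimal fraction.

Total flow out = 1320 + 1440 + 1250 = 4010 kg/s.
ethane in = 1320×0.266 + 1440×0.086 + 1250×0.138 = 647.46 kg/s.
ethane mass fraction in F1 = 647.46/4010 = 0.1615.

0.1615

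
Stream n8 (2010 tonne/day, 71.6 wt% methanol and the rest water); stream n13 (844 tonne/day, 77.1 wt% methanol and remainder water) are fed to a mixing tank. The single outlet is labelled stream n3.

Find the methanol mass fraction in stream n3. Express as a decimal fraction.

0.7323

Total flow out = 2010 + 844 = 2854 tonne/day.
methanol in = 2010×0.716 + 844×0.771 = 2089.9 tonne/day.
methanol mass fraction in n3 = 2089.9/2854 = 0.7323.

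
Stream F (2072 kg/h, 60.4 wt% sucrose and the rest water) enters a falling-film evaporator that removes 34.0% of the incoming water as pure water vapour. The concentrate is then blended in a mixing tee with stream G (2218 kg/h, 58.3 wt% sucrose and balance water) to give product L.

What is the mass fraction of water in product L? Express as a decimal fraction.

0.366

Vapour removed = 0.340×0.396×2072 = 278.97 kg/h; concentrate = 1793 kg/h.
water reaching the mixer = 541.54 (from concentrate) + 2218×0.417 = 1466.4 kg/h.
Product flow = 1793 + 2218 = 4011 kg/h; water fraction = 0.366.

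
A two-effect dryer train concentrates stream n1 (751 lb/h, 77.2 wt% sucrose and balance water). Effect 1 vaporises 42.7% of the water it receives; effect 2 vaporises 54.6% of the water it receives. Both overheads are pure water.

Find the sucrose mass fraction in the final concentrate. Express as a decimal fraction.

0.929

water in feed = 751×0.228 = 171.23 lb/h.
After stage 1: water left = (1−0.427)×171.23 = 98.114; stream total = 677.89 lb/h.
After stage 2: water left = (1−0.546)×98.114 = 44.544; final concentrate = 624.32 lb/h.
sucrose fraction = 579.77/624.32 = 0.929.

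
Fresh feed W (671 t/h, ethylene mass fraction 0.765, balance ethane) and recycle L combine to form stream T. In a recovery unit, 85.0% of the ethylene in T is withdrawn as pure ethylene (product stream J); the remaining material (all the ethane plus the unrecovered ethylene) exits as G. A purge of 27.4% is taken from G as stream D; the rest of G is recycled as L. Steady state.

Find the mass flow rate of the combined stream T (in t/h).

1152 t/h

ethane enters only via W and leaves only via the purge: 671×0.235 = 0.274×(ethane in G), and the recovery unit passes all ethane, so ethane in T = ethane in G = 575.49 t/h.
ethylene in T: m_A = 671×0.765 + (1−0.274)·(1−0.850)·m_A, so m_A = 513.32/0.8911 = 576.05 t/h.
T = 576.05 + 575.49 = 1151.5 t/h.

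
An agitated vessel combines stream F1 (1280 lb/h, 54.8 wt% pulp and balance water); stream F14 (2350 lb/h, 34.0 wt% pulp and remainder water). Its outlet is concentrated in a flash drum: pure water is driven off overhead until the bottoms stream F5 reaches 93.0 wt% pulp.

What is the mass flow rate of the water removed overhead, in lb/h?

2017 lb/h

pulp entering = 1280×0.548 + 2350×0.340 = 1500.4 lb/h.
All pulp reports to F5, so F5 = 1500.4/0.930 = 1613.4 lb/h.
Total feed = 3630 lb/h; overhead = 3630 − 1613.4 = 2016.6 lb/h.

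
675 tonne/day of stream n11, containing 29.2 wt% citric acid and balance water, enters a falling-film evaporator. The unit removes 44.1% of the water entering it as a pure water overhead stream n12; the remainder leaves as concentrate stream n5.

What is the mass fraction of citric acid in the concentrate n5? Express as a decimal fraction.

0.4246

citric acid is not removed: 675×0.292 = 197.1 tonne/day of citric acid enters n5.
water entering = 675×0.708 = 477.9 tonne/day; overhead removed = 0.441×477.9 = 210.75 tonne/day.
Concentrate = 675 − 210.75 = 464.25 tonne/day.
Mass fraction = 197.1/464.25 = 0.4246.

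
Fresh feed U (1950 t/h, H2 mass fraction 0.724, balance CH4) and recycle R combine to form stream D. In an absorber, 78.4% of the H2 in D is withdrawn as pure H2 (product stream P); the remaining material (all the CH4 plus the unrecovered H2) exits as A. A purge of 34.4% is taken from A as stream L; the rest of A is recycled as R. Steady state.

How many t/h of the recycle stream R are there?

CH4 enters only via U and leaves only via the purge: 1950×0.276 = 0.344×(CH4 in A), and the absorber passes all CH4, so CH4 in D = CH4 in A = 1564.5 t/h.
H2 in D: m_A = 1950×0.724 + (1−0.344)·(1−0.784)·m_A, so m_A = 1411.8/0.8583 = 1644.9 t/h.
A = (1−0.784)×1644.9 + 1564.5 = 1919.8 t/h.
Recycle R = (1−0.344)×1919.8 = 1259.4 t/h.

1259 t/h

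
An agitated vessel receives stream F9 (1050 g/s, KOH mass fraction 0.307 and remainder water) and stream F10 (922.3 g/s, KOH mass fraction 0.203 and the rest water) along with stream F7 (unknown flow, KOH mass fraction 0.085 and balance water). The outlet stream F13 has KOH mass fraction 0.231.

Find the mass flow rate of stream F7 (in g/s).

Let F7 be the unknown flow. Total out = 1972.3 + F7.
KOH balance: 509.58 + 0.085·F7 = 0.231·(1972.3 + F7)
(0.085 − 0.231)·F7 = 0.231×1972.3 − 509.58 = -53.976
F7 = -53.976 / -0.146 = 369.7 g/s

369.7 g/s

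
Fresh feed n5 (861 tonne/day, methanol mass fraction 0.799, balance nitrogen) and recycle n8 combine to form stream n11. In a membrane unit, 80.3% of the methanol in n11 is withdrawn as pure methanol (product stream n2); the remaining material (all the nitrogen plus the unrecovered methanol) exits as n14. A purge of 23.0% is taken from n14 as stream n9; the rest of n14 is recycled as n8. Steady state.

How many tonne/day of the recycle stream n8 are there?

702.4 tonne/day

nitrogen enters only via n5 and leaves only via the purge: 861×0.201 = 0.230×(nitrogen in n14), and the membrane unit passes all nitrogen, so nitrogen in n11 = nitrogen in n14 = 752.44 tonne/day.
methanol in n11: m_A = 861×0.799 + (1−0.230)·(1−0.803)·m_A, so m_A = 687.94/0.8483 = 810.95 tonne/day.
n14 = (1−0.803)×810.95 + 752.44 = 912.2 tonne/day.
Recycle n8 = (1−0.230)×912.2 = 702.39 tonne/day.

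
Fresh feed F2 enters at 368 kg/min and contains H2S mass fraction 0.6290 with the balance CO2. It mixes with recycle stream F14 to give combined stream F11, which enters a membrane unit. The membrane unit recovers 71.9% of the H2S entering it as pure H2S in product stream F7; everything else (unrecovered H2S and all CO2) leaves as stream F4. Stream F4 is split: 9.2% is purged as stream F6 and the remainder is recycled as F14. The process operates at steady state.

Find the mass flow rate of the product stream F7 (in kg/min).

223.4 kg/min

H2S in F11: m_A = 368×0.629 + (1−0.092)·(1−0.719)·m_A, so m_A = 231.47/0.7449 = 310.76 kg/min.
Product F7 = 0.719×310.76 = 223.44 kg/min.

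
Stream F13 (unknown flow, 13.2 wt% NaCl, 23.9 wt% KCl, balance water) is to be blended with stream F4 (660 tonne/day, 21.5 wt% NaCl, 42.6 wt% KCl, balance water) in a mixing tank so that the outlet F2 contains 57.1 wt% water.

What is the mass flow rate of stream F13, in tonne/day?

2412 tonne/day

Let F13 be the unknown flow. Total out = 660 + F13.
water balance: 236.94 + 0.629·F13 = 0.571·(660 + F13)
(0.629 − 0.571)·F13 = 0.571×660 − 236.94 = 139.92
F13 = 139.92 / 0.058 = 2412.4 tonne/day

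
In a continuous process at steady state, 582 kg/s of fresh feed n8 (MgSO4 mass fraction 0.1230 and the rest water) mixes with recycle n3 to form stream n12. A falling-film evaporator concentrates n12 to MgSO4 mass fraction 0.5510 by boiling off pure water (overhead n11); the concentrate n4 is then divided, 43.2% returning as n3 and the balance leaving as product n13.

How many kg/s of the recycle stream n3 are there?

Overall MgSO4 balance (none leaves overhead): MgSO4 in fresh feed = MgSO4 in product, i.e. 582×0.123 = (1−0.432)·n4·0.551.
n4 = 71.586/(0.551×0.568) = 228.73 kg/s.
Recycle n3 = 0.432×228.73 = 98.813 kg/s.

98.81 kg/s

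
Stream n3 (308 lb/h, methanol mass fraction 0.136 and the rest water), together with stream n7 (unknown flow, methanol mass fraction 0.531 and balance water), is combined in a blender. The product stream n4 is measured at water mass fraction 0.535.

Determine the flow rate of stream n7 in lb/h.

Let n7 be the unknown flow. Total out = 308 + n7.
water balance: 266.11 + 0.469·n7 = 0.535·(308 + n7)
(0.469 − 0.535)·n7 = 0.535×308 − 266.11 = -101.33
n7 = -101.33 / -0.066 = 1535.3 lb/h

1535 lb/h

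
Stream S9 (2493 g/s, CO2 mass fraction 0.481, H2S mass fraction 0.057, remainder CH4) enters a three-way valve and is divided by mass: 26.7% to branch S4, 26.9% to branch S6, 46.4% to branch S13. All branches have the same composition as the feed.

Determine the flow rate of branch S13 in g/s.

Branch S13 flow = 0.464×2493 = 1156.8 g/s.

1157 g/s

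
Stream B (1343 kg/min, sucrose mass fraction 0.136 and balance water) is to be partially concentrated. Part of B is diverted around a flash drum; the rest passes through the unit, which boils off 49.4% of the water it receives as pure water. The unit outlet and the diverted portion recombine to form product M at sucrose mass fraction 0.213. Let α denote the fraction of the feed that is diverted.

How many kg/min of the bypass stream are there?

All 1343×0.136 = 182.65 kg/min of sucrose reaches M, so M = 182.65/0.213 = 857.5 kg/min and vapour = 485.5 kg/min.
The evaporator receives (1−α)·1343 of feed at 0.864 water and removes 0.494 of that water:
0.494×0.864×(1−α)×1343 = 485.5
(1−α) = 485.5/573.21 = 0.8470;  α = 0.1530.
Bypass flow = 0.1530×1343 = 205.51 kg/min.

205.5 kg/min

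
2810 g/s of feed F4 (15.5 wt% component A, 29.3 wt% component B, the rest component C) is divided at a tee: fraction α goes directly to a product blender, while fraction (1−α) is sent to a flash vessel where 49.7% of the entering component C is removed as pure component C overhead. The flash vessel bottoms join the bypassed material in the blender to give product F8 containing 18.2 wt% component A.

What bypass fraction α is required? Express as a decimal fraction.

All 2810×0.155 = 435.55 g/s of component A reaches F8, so F8 = 435.55/0.182 = 2393.1 g/s and vapour = 416.87 g/s.
The evaporator receives (1−α)·2810 of feed at 0.552 component C and removes 0.497 of that component C:
0.497×0.552×(1−α)×2810 = 416.87
(1−α) = 416.87/770.91 = 0.5408;  α = 0.4592.

0.459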